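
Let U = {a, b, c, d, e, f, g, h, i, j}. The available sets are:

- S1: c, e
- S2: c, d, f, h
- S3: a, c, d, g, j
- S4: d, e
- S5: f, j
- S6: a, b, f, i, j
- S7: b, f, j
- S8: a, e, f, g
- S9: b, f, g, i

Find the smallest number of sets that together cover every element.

3

S2, S6, S8 together cover {a, b, c, d, e, f, g, h, i, j} — every element.
No 2 of the 9 sets cover everything (all 36 pairs fall short), so 3 is minimum.
Greedy (largest uncovered first) would take S3, S6, S1, S2 — 4 sets — but 3 suffice.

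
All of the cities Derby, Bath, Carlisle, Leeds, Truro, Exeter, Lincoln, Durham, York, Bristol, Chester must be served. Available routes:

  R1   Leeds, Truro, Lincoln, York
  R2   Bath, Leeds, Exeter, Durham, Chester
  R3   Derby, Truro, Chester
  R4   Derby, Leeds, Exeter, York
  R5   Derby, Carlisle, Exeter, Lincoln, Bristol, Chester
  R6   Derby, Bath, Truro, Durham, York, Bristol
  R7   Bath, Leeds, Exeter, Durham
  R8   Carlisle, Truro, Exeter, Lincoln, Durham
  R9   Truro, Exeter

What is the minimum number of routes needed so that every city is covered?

R1, R2, R5 together cover {Derby, Bath, Carlisle, Leeds, Truro, Exeter, Lincoln, Durham, York, Bristol, Chester} — every city.
No 2 of the 9 routes cover everything (all 36 pairs fall short), so 3 is minimum.

3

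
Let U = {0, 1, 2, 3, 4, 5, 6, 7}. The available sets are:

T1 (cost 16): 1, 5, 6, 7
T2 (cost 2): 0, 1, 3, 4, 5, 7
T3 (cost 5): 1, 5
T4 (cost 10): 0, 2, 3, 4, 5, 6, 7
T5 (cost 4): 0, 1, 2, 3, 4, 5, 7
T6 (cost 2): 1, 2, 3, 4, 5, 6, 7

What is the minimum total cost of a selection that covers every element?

4

T2, T6 cover every element at cost 2 + 2 = 4.
Any cover uses at least 2 sets; among all covering selections none totals below 4.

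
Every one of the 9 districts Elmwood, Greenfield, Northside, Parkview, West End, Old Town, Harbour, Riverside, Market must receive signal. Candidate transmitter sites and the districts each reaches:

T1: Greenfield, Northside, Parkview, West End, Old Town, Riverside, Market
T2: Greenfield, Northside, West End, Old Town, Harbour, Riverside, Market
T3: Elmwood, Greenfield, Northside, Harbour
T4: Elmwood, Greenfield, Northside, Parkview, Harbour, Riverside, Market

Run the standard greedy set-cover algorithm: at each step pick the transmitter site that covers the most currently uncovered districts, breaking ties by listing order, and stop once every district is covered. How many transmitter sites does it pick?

2

Pick 1: T1 covers 7 new districts (Greenfield, Northside, Parkview, West End, Old Town, Riverside, Market).
Pick 2: T3 covers 2 new districts (Elmwood, Harbour).
Greedy uses 2 transmitter sites.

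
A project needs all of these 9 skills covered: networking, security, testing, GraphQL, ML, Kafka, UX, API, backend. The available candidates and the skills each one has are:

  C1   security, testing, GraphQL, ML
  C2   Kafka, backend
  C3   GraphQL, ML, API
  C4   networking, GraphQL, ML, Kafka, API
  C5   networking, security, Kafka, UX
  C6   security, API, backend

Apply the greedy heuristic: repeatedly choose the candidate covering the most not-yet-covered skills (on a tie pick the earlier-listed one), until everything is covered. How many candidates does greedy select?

Pick 1: C4 covers 5 new skills (networking, GraphQL, ML, Kafka, API).
Pick 2: C1 covers 2 new skills (security, testing).
Pick 3: C2 covers 1 new skills (backend).
Pick 4: C5 covers 1 new skills (UX).
Greedy uses 4 candidates. (The true minimum is 3.)

4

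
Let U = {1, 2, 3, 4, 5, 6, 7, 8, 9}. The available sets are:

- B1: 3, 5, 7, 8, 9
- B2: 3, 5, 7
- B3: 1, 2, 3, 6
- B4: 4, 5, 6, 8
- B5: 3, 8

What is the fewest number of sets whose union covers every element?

B1, B3, B4 together cover {1, 2, 3, 4, 5, 6, 7, 8, 9} — every element.
No 2 of the 5 sets cover everything (all 10 pairs fall short), so 3 is minimum.

3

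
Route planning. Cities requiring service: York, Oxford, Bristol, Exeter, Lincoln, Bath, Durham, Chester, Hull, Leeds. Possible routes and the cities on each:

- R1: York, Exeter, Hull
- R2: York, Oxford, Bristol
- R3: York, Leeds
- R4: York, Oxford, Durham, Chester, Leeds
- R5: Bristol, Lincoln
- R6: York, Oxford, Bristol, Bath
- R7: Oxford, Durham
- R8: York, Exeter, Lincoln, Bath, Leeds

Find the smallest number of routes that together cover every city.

R1, R2, R4, R8 together cover {York, Oxford, Bristol, Exeter, Lincoln, Bath, Durham, Chester, Hull, Leeds} — every city.
No 3 of the 8 routes cover everything (all 56 triples fall short), so 4 is minimum.

4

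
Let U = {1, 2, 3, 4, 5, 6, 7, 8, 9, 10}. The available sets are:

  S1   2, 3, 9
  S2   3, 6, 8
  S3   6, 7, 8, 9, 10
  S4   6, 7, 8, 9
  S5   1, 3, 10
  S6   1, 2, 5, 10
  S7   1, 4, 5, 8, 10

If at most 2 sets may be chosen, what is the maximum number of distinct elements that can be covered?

Choosing S1, S7 covers {1, 2, 3, 4, 5, 8, 9, 10} — 8 elements.
No choice of 2 sets does better; here 6, 7 are left uncovered.

8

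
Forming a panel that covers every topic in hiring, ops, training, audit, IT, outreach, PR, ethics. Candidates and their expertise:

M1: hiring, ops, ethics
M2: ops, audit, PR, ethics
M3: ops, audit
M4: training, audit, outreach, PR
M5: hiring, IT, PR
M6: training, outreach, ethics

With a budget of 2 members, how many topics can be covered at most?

Choosing M1, M4 covers {hiring, ops, training, audit, outreach, PR, ethics} — 7 topics.
No choice of 2 members does better; here IT is left uncovered.

7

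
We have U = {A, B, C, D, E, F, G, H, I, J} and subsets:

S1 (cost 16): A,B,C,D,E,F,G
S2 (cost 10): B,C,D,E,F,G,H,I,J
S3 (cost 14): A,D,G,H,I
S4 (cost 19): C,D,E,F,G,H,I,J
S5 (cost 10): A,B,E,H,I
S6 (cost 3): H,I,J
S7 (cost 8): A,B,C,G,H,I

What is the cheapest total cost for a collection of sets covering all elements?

18

S2, S7 cover every element at cost 10 + 8 = 18.
Any cover uses at least 2 sets; among all covering selections none totals below 18.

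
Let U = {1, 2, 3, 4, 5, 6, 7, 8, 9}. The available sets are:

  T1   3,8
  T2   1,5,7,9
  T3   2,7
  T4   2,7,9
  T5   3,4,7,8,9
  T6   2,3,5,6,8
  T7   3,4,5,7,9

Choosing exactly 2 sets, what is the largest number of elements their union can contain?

Choosing T2, T6 covers {1, 2, 3, 5, 6, 7, 8, 9} — 8 elements.
No choice of 2 sets does better; here 4 is left uncovered.

8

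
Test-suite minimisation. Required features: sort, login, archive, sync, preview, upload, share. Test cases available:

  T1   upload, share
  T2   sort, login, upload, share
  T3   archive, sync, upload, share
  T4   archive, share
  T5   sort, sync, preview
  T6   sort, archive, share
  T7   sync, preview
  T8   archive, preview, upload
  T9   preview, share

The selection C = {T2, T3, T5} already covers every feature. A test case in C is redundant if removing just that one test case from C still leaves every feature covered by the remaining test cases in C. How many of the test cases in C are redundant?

0

Drop T2: login uncovered — not redundant.
Drop T3: archive uncovered — not redundant.
Drop T5: preview uncovered — not redundant.
None of the test cases in C is redundant.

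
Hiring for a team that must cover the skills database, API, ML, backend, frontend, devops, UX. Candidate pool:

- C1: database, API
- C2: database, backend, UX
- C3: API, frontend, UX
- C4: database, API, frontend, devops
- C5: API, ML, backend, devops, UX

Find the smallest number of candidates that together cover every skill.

2

C4, C5 together cover {database, API, ML, backend, frontend, devops, UX} — every skill.
No single candidate contains all 7 skills, so 2 is optimal.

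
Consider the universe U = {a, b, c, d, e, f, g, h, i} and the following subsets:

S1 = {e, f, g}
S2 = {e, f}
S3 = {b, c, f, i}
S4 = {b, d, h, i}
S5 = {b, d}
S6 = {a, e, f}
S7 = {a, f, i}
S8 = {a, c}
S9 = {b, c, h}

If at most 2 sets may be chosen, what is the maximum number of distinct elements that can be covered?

7

Choosing S1, S4 covers {b, d, e, f, g, h, i} — 7 elements.
No choice of 2 sets does better; here a, c are left uncovered.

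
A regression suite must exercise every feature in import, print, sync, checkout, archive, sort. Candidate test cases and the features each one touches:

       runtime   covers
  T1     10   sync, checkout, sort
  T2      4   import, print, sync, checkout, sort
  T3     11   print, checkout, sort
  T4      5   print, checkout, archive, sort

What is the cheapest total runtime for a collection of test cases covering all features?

9

T2, T4 cover every feature at runtime 4 + 5 = 9.
Any cover uses at least 2 test cases; among all covering selections none totals below 9.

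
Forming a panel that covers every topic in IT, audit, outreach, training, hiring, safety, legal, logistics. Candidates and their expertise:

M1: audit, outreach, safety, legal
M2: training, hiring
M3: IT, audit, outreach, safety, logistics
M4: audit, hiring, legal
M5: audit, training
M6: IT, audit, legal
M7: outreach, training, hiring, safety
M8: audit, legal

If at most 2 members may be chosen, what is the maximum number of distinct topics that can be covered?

7

Choosing M2, M3 covers {IT, audit, outreach, training, hiring, safety, logistics} — 7 topics.
No choice of 2 members does better; here legal is left uncovered.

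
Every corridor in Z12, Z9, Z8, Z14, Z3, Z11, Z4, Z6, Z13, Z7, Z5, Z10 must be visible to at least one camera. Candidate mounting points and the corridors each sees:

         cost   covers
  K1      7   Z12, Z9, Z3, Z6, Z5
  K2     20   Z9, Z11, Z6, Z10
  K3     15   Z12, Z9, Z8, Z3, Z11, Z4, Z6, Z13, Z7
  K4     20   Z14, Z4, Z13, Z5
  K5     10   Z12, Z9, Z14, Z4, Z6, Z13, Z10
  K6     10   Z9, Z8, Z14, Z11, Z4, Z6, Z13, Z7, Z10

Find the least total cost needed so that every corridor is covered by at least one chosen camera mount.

17

K1, K6 cover every corridor at cost 7 + 10 = 17.
Any cover uses at least 2 camera mounts; among all covering selections none totals below 17.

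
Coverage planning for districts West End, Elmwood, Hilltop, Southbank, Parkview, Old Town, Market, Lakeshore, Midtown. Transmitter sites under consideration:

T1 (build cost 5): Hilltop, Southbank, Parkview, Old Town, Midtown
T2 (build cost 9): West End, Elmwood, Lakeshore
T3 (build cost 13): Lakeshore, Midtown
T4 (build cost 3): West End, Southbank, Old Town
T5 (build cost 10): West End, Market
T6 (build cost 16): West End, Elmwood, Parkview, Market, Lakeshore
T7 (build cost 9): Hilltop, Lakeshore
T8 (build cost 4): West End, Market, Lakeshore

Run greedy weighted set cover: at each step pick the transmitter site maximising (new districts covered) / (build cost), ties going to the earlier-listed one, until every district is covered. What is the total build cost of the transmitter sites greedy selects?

Pick 1: T1 adds 5 new (Hilltop, Southbank, Parkview, Old Town, Midtown) at build cost 5 (ratio 5/5).
Pick 2: T8 adds 3 new (West End, Market, Lakeshore) at build cost 4 (ratio 3/4).
Pick 3: T2 adds 1 new (Elmwood) at build cost 9 (ratio 1/9).
Greedy total build cost: 5 + 4 + 9 = 18.

18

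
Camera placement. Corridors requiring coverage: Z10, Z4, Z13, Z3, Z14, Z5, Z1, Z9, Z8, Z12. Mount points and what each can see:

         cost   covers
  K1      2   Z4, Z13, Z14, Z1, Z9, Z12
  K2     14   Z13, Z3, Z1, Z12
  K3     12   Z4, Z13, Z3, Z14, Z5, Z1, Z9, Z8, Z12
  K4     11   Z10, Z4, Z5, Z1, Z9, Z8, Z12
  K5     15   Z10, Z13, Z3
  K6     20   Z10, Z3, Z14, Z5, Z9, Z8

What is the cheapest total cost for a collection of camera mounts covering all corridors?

K1, K6 cover every corridor at cost 2 + 20 = 22.
Any cover uses at least 2 camera mounts; among all covering selections none totals below 22.
Greedy by coverage-per-cost would pick K1, K4, K3 for 25 — worse than the optimum 22.

22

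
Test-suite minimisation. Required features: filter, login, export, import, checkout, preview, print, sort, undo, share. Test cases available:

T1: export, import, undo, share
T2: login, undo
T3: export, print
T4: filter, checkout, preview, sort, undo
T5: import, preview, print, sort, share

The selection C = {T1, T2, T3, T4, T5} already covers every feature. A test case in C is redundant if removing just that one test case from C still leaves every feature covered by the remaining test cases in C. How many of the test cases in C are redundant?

3

Drop T1: the rest still cover every feature — redundant.
Drop T2: login uncovered — not redundant.
Drop T3: the rest still cover every feature — redundant.
Drop T4: filter, checkout uncovered — not redundant.
Drop T5: the rest still cover every feature — redundant.
3 redundant: T1, T3, T5.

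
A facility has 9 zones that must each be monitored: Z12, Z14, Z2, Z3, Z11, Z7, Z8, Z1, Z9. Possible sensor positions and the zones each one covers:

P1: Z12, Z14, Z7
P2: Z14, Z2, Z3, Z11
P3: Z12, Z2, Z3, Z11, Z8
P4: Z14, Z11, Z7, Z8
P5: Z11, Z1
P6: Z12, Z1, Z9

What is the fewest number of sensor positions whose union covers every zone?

3

P1, P3, P6 together cover {Z12, Z14, Z2, Z3, Z11, Z7, Z8, Z1, Z9} — every zone.
No 2 of the 6 sensor positions cover everything (all 15 pairs fall short), so 3 is minimum.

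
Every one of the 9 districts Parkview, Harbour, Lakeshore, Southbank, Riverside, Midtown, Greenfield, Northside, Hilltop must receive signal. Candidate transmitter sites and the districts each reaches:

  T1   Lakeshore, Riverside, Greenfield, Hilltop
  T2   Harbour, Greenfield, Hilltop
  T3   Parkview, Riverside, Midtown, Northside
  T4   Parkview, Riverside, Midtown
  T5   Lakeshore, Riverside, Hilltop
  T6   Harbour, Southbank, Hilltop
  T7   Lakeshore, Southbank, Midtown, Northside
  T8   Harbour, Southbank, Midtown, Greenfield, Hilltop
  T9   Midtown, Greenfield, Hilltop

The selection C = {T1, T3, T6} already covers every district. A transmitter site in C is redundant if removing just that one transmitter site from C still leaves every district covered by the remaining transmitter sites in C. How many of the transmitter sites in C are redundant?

0

Drop T1: Lakeshore, Greenfield uncovered — not redundant.
Drop T3: Parkview, Midtown, Northside uncovered — not redundant.
Drop T6: Harbour, Southbank uncovered — not redundant.
None of the transmitter sites in C is redundant.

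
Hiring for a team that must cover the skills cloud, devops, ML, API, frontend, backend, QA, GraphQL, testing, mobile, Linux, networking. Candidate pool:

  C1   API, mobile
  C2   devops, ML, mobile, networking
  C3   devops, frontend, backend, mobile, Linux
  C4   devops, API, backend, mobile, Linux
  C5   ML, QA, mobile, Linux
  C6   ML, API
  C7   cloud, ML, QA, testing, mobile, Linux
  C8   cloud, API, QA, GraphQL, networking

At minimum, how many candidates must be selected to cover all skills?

C3, C7, C8 together cover {cloud, devops, ML, API, frontend, backend, QA, GraphQL, testing, mobile, Linux, networking} — every skill.
No 2 of the 8 candidates cover everything (all 28 pairs fall short), so 3 is minimum.

3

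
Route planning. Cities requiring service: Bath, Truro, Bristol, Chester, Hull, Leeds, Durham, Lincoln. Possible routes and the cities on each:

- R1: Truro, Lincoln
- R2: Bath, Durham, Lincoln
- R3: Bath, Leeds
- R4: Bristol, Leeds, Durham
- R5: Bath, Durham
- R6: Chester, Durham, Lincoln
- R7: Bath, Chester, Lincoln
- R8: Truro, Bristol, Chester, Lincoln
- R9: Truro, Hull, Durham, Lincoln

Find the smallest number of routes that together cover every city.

R3, R8, R9 together cover {Bath, Truro, Bristol, Chester, Hull, Leeds, Durham, Lincoln} — every city.
No 2 of the 9 routes cover everything (all 36 pairs fall short), so 3 is minimum.

3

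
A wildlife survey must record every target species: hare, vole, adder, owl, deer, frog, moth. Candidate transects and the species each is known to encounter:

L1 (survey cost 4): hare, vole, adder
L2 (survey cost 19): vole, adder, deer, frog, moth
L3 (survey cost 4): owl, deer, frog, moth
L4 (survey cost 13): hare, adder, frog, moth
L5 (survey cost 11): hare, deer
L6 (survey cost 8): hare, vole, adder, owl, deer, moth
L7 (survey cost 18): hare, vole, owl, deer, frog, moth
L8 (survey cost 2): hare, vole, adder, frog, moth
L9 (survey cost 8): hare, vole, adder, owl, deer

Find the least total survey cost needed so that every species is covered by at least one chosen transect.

L3, L8 cover every species at survey cost 4 + 2 = 6.
Any cover uses at least 2 transects; among all covering selections none totals below 6.

6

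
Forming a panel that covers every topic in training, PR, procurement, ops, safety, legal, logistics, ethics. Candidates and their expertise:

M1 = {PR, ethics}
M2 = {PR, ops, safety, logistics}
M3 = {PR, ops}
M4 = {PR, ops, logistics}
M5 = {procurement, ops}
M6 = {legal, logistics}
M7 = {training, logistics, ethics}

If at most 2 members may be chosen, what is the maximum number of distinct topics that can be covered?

6

Choosing M2, M7 covers {training, PR, ops, safety, logistics, ethics} — 6 topics.
No choice of 2 members does better; here procurement, legal are left uncovered.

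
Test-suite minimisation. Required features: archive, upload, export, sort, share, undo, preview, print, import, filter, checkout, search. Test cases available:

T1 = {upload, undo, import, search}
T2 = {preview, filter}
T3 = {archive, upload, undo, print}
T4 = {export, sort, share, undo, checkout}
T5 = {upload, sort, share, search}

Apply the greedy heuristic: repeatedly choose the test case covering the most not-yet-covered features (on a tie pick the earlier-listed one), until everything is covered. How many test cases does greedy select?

Pick 1: T4 covers 5 new features (export, sort, share, undo, checkout).
Pick 2: T1 covers 3 new features (upload, import, search).
Pick 3: T2 covers 2 new features (preview, filter).
Pick 4: T3 covers 2 new features (archive, print).
Greedy uses 4 test cases.

4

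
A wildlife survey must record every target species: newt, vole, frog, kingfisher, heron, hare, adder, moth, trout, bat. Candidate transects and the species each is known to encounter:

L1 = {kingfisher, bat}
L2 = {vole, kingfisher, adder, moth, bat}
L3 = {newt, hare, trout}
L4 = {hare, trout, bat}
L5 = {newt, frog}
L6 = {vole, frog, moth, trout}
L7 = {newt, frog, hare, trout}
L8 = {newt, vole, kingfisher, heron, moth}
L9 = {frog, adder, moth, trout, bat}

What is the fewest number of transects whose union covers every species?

3

L2, L7, L8 together cover {newt, vole, frog, kingfisher, heron, hare, adder, moth, trout, bat} — every species.
No 2 of the 9 transects cover everything (all 36 pairs fall short), so 3 is minimum.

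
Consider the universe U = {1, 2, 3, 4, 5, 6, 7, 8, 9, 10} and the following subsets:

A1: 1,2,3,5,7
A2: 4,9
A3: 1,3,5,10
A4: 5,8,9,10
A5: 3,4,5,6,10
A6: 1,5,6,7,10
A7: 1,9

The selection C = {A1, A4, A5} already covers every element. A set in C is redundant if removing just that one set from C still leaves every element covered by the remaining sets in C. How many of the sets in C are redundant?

Drop A1: 1, 2, 7 uncovered — not redundant.
Drop A4: 8, 9 uncovered — not redundant.
Drop A5: 4, 6 uncovered — not redundant.
None of the sets in C is redundant.

0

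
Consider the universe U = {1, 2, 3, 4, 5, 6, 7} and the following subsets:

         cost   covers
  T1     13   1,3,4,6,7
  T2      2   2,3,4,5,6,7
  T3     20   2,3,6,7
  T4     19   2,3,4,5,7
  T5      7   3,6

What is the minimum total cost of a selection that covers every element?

T1, T2 cover every element at cost 13 + 2 = 15.
Any cover uses at least 2 sets; among all covering selections none totals below 15.

15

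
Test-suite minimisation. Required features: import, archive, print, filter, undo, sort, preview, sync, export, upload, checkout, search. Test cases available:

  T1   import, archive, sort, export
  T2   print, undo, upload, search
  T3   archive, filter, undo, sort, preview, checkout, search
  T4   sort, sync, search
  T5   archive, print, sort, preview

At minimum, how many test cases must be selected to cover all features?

4

T1, T2, T3, T4 together cover {import, archive, print, filter, undo, sort, preview, sync, export, upload, checkout, search} — every feature.
No 3 of the 5 test cases cover everything (all 10 triples fall short), so 4 is minimum.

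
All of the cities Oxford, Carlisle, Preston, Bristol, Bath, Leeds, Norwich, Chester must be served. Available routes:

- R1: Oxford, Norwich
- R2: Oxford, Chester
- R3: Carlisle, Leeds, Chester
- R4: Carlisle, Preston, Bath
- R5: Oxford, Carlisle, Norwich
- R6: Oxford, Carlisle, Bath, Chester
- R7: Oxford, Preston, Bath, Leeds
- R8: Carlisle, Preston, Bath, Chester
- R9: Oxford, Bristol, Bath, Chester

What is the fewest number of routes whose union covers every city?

R5, R7, R9 together cover {Oxford, Carlisle, Preston, Bristol, Bath, Leeds, Norwich, Chester} — every city.
No 2 of the 9 routes cover everything (all 36 pairs fall short), so 3 is minimum.
Greedy (largest uncovered first) would take R6, R7, R1, R9 — 4 routes — but 3 suffice.

3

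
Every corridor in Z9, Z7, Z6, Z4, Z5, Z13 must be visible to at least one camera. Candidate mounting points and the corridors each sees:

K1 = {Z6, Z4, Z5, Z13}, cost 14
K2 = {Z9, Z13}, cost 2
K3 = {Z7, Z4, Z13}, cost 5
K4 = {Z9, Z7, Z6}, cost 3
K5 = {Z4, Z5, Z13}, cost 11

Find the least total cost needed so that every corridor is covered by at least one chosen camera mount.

K4, K5 cover every corridor at cost 3 + 11 = 14.
Any cover uses at least 2 camera mounts; among all covering selections none totals below 14.

14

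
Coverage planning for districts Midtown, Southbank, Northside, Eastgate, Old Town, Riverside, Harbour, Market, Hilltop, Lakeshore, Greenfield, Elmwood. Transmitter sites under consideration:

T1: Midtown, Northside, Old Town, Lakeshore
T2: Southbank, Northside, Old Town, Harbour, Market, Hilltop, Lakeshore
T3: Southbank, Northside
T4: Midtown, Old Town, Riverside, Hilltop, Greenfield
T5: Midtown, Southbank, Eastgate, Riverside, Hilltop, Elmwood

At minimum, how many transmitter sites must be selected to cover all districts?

3

T2, T4, T5 together cover {Midtown, Southbank, Northside, Eastgate, Old Town, Riverside, Harbour, Market, Hilltop, Lakeshore, Greenfield, Elmwood} — every district.
No 2 of the 5 transmitter sites cover everything (all 10 pairs fall short), so 3 is minimum.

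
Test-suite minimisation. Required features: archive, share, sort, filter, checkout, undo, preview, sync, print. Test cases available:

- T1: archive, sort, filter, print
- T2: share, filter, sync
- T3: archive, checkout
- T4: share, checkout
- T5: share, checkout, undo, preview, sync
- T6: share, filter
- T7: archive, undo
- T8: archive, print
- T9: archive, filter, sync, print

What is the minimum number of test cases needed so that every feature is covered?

T1, T5 together cover {archive, share, sort, filter, checkout, undo, preview, sync, print} — every feature.
No single test case contains all 9 features, so 2 is optimal.

2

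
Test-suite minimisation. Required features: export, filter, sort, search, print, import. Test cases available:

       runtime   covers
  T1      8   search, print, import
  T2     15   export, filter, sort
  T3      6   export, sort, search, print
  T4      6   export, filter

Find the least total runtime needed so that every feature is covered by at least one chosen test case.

20

T1, T3, T4 cover every feature at runtime 8 + 6 + 6 = 20.
Any cover uses at least 2 test cases; among all covering selections none totals below 20.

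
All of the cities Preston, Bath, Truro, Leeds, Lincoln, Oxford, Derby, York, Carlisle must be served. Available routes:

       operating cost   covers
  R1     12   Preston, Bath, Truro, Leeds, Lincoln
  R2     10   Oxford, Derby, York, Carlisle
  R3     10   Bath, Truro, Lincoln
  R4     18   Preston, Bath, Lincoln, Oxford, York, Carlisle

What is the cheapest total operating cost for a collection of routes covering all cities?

R1, R2 cover every city at operating cost 12 + 10 = 22.
Any cover uses at least 2 routes; among all covering selections none totals below 22.

22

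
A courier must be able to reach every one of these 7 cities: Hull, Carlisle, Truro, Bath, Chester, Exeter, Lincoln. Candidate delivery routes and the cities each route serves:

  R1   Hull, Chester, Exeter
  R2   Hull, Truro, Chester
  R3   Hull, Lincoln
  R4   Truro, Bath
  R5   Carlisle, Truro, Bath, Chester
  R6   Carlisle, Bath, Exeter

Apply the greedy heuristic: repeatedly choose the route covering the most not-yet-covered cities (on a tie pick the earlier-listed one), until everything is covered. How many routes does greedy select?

Pick 1: R5 covers 4 new cities (Carlisle, Truro, Bath, Chester).
Pick 2: R1 covers 2 new cities (Hull, Exeter).
Pick 3: R3 covers 1 new cities (Lincoln).
Greedy uses 3 routes.

3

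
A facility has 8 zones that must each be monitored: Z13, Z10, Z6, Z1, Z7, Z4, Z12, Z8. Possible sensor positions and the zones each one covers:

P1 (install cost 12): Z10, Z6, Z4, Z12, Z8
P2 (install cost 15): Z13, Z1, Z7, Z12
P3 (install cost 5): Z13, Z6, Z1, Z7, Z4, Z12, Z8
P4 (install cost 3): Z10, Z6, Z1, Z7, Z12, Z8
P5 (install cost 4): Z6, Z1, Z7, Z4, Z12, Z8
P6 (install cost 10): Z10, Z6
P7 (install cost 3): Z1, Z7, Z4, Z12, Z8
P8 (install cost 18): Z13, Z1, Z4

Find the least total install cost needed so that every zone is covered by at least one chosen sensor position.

P3, P4 cover every zone at install cost 5 + 3 = 8.
Any cover uses at least 2 sensor positions; among all covering selections none totals below 8.

8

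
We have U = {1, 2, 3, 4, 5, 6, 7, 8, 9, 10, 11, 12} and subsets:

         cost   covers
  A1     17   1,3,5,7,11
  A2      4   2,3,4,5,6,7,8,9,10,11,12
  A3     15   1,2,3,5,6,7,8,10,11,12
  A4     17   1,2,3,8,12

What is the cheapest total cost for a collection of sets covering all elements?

A2, A3 cover every element at cost 4 + 15 = 19.
Any cover uses at least 2 sets; among all covering selections none totals below 19.

19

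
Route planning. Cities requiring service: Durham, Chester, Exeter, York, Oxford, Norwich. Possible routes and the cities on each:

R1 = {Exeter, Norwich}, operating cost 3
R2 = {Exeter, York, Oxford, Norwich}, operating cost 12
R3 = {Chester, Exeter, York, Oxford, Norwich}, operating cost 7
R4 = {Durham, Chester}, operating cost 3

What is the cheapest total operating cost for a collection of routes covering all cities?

R3, R4 cover every city at operating cost 7 + 3 = 10.
Any cover uses at least 2 routes; among all covering selections none totals below 10.

10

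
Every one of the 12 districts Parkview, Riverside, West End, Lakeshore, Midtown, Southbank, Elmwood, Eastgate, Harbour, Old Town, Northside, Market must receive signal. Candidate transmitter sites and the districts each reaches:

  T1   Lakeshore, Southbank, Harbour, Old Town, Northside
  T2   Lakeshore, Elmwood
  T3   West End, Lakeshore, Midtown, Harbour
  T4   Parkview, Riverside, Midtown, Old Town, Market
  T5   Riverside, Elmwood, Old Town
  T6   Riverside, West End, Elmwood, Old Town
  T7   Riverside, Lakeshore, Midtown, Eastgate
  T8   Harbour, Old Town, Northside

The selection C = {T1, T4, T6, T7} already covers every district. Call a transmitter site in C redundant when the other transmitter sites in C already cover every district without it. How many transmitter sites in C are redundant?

Drop T1: Southbank, Harbour, Northside uncovered — not redundant.
Drop T4: Parkview, Market uncovered — not redundant.
Drop T6: West End, Elmwood uncovered — not redundant.
Drop T7: Eastgate uncovered — not redundant.
None of the transmitter sites in C is redundant.

0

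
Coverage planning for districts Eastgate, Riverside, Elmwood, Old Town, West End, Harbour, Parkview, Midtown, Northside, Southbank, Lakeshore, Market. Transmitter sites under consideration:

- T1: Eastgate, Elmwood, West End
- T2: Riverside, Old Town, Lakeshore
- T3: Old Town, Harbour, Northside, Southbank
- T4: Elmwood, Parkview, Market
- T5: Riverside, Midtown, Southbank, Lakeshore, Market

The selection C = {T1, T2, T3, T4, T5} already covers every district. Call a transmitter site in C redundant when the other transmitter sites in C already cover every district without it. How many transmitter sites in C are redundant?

1

Drop T1: Eastgate, West End uncovered — not redundant.
Drop T2: the rest still cover every district — redundant.
Drop T3: Harbour, Northside uncovered — not redundant.
Drop T4: Parkview uncovered — not redundant.
Drop T5: Midtown uncovered — not redundant.
1 redundant: T2.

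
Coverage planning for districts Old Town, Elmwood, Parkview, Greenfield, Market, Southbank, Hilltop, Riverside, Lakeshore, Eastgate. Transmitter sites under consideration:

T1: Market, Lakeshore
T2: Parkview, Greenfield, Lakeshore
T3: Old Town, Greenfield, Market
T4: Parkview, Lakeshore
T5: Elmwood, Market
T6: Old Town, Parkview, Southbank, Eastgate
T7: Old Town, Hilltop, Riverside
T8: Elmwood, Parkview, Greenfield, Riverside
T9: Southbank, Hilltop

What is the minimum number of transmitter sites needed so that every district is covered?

T1, T6, T7, T8 together cover {Old Town, Elmwood, Parkview, Greenfield, Market, Southbank, Hilltop, Riverside, Lakeshore, Eastgate} — every district.
No 3 of the 9 transmitter sites cover everything (all 84 triples fall short), so 4 is minimum.

4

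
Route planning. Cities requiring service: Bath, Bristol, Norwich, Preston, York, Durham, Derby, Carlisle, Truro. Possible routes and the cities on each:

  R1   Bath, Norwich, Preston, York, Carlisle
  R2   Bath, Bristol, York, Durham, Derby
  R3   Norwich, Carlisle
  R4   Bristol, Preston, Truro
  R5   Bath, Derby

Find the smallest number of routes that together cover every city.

R1, R2, R4 together cover {Bath, Bristol, Norwich, Preston, York, Durham, Derby, Carlisle, Truro} — every city.
No 2 of the 5 routes cover everything (all 10 pairs fall short), so 3 is minimum.

3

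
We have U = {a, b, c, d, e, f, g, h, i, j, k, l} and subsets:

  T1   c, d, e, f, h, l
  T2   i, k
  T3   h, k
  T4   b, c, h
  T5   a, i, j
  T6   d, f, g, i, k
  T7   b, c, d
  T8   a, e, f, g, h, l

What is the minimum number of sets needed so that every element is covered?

T1, T4, T5, T6 together cover {a, b, c, d, e, f, g, h, i, j, k, l} — every element.
No 3 of the 8 sets cover everything (all 56 triples fall short), so 4 is minimum.

4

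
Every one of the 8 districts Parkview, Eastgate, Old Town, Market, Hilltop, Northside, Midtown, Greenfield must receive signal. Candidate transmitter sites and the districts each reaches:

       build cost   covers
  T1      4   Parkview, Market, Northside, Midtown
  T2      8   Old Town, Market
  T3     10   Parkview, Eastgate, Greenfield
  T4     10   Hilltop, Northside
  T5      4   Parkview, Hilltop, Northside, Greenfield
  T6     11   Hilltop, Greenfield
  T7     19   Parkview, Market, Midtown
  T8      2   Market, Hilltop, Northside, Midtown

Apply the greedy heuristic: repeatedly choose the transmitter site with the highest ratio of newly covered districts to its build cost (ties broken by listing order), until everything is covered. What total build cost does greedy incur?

Pick 1: T8 adds 4 new (Market, Hilltop, Northside, Midtown) at build cost 2 (ratio 4/2).
Pick 2: T5 adds 2 new (Parkview, Greenfield) at build cost 4 (ratio 2/4).
Pick 3: T2 adds 1 new (Old Town) at build cost 8 (ratio 1/8).
Pick 4: T3 adds 1 new (Eastgate) at build cost 10 (ratio 1/10).
Greedy total build cost: 2 + 4 + 8 + 10 = 24. (The true optimum is 20, so greedy overshoots here.)

24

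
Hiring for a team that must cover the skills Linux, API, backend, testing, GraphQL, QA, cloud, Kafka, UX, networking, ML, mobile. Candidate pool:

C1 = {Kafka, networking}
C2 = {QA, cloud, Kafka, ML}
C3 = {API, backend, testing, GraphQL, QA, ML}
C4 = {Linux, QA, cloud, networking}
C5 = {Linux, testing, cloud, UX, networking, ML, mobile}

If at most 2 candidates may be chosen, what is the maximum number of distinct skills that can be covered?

11

Choosing C3, C5 covers {Linux, API, backend, testing, GraphQL, QA, cloud, UX, networking, ML, mobile} — 11 skills.
No choice of 2 candidates does better; here Kafka is left uncovered.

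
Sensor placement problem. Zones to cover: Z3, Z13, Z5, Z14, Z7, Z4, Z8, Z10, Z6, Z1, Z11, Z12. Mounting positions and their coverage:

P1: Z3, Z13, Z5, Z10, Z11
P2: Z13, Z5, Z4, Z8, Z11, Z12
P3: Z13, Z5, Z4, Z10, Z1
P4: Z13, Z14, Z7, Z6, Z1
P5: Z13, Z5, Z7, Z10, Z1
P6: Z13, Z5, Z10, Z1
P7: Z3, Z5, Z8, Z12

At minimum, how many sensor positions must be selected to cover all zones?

P1, P2, P4 together cover {Z3, Z13, Z5, Z14, Z7, Z4, Z8, Z10, Z6, Z1, Z11, Z12} — every zone.
No 2 of the 7 sensor positions cover everything (all 21 pairs fall short), so 3 is minimum.

3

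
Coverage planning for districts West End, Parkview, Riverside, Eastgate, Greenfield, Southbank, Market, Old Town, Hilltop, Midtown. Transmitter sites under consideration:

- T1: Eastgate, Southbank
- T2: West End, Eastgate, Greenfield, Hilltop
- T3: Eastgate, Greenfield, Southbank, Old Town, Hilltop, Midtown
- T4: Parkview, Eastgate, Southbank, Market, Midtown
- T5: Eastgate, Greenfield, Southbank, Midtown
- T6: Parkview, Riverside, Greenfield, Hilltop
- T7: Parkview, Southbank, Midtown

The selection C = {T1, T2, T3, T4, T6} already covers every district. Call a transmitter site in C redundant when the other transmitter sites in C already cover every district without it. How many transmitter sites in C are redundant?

1

Drop T1: the rest still cover every district — redundant.
Drop T2: West End uncovered — not redundant.
Drop T3: Old Town uncovered — not redundant.
Drop T4: Market uncovered — not redundant.
Drop T6: Riverside uncovered — not redundant.
1 redundant: T1.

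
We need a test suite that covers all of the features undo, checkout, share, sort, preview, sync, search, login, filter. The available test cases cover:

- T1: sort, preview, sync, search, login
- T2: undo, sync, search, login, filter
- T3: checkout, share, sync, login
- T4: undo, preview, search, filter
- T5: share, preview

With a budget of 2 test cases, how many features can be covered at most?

Choosing T3, T4 covers {undo, checkout, share, preview, sync, search, login, filter} — 8 features.
No choice of 2 test cases does better; here sort is left uncovered.

8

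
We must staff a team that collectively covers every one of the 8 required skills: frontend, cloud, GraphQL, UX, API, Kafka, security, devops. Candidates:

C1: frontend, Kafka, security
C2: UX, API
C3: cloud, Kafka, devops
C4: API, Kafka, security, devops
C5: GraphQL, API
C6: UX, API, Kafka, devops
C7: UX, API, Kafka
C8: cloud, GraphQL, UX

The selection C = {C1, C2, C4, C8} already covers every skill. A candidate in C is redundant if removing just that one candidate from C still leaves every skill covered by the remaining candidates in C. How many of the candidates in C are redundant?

Drop C1: frontend uncovered — not redundant.
Drop C2: the rest still cover every skill — redundant.
Drop C4: devops uncovered — not redundant.
Drop C8: cloud, GraphQL uncovered — not redundant.
1 redundant: C2.

1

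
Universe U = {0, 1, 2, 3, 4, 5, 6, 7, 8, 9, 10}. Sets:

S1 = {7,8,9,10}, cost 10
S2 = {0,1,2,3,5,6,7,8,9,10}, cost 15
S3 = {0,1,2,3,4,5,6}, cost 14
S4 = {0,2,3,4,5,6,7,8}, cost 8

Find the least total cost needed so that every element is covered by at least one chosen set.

S2, S4 cover every element at cost 15 + 8 = 23.
Any cover uses at least 2 sets; among all covering selections none totals below 23.
Greedy by coverage-per-cost would pick S4, S1, S3 for 32 — worse than the optimum 23.

23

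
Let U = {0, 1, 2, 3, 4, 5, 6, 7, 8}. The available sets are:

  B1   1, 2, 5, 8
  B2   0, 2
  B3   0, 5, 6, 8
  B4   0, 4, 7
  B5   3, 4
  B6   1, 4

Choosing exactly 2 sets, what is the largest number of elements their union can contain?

Choosing B1, B4 covers {0, 1, 2, 4, 5, 7, 8} — 7 elements.
No choice of 2 sets does better; here 3, 6 are left uncovered.

7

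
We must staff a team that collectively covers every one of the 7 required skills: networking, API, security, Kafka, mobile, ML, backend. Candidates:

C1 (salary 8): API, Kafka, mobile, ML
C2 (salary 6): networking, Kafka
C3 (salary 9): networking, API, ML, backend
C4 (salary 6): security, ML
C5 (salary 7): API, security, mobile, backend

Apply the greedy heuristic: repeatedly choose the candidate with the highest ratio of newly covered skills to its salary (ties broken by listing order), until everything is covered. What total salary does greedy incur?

19

Pick 1: C5 adds 4 new (API, security, mobile, backend) at salary 7 (ratio 4/7).
Pick 2: C2 adds 2 new (networking, Kafka) at salary 6 (ratio 2/6).
Pick 3: C4 adds 1 new (ML) at salary 6 (ratio 1/6).
Greedy total salary: 7 + 6 + 6 = 19.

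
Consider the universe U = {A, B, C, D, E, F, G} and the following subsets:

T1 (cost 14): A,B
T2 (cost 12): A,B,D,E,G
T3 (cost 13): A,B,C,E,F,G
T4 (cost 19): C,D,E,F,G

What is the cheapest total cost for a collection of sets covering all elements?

25

T2, T3 cover every element at cost 12 + 13 = 25.
Any cover uses at least 2 sets; among all covering selections none totals below 25.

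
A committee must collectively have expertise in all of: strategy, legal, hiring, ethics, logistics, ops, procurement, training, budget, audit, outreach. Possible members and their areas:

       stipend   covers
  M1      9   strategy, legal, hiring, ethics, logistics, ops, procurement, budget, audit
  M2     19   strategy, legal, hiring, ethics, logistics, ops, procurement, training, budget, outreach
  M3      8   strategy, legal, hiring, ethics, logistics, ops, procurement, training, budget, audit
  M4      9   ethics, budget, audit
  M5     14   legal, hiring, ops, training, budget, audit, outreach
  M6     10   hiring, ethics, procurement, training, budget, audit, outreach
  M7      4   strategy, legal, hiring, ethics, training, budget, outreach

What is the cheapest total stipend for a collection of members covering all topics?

M3, M7 cover every topic at stipend 8 + 4 = 12.
Any cover uses at least 2 members; among all covering selections none totals below 12.

12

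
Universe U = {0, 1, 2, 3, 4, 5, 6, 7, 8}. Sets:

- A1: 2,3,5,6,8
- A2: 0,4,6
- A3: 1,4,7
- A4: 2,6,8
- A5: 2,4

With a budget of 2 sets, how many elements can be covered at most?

Choosing A1, A3 covers {1, 2, 3, 4, 5, 6, 7, 8} — 8 elements.
No choice of 2 sets does better; here 0 is left uncovered.

8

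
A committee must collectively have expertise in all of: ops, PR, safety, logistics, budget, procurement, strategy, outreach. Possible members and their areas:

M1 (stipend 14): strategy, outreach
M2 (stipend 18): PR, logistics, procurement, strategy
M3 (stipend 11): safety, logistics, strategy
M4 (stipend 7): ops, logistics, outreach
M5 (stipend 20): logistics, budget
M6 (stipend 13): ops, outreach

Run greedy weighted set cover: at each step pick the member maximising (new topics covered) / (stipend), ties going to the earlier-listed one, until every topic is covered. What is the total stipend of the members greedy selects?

56

Pick 1: M4 adds 3 new (ops, logistics, outreach) at stipend 7 (ratio 3/7).
Pick 2: M3 adds 2 new (safety, strategy) at stipend 11 (ratio 2/11).
Pick 3: M2 adds 2 new (PR, procurement) at stipend 18 (ratio 2/18).
Pick 4: M5 adds 1 new (budget) at stipend 20 (ratio 1/20).
Greedy total stipend: 7 + 11 + 18 + 20 = 56.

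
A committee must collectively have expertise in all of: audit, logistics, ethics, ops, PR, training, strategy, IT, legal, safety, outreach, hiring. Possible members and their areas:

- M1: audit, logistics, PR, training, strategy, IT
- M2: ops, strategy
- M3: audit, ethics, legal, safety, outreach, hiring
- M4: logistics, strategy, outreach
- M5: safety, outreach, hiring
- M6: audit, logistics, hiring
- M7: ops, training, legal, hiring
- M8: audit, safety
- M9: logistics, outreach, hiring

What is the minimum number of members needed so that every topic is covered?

M1, M2, M3 together cover {audit, logistics, ethics, ops, PR, training, strategy, IT, legal, safety, outreach, hiring} — every topic.
No 2 of the 9 members cover everything (all 36 pairs fall short), so 3 is minimum.

3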